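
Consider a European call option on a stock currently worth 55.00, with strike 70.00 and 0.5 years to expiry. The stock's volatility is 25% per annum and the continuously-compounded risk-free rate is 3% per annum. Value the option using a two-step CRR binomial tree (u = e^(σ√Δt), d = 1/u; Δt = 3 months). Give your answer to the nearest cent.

CRR parameters: u = e^(σ√Δt) = e^(0.25·√0.25) = 1.1331, d = 1/u = 0.8825
Per-period rate: rΔt = 0.03·0.25 = 0.0075, so R = e^0.0075 = 1.0075
Risk-neutral probability p = (e^0.0075 − 0.8825)/(1.1331 − 0.8825) = 0.1250/0.2507 = 0.4988
Terminal stock prices: S_uu = 70.62, S_ud = 55, S_dd = 42.83
Terminal payoffs (S − K): max(0.6214, 0) = 0.6214, max(-15, 0) = 0, max(-27.17, 0) = 0
Node u (S = 62.32): V_u = e^(−0.0075)·[0.4988·0.6214 + 0.5012·0.0000] = 0.3077
Node d (S = 48.54): V_d = e^(−0.0075)·[0.4988·0.0000 + 0.5012·0.0000] = 0.0000
Node 0 (S = 55): V_0 = e^(−0.0075)·[0.4988·0.3077 + 0.5012·0.0000] = 0.1523

0.15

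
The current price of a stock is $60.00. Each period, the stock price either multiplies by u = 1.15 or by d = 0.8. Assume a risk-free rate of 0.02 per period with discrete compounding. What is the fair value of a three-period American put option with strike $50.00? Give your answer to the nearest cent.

$2.49

Risk-neutral probability p = (1 + 0.02 − 0.8)/(1.15 − 0.8) = 0.2200/0.3500 = 0.6286
Terminal stock prices: S_uuu = 91.25, S_uud = 63.48, S_udd = 44.16, S_ddd = 30.72
Terminal payoffs (K − S): max(-41.25, 0) = 0, max(-13.48, 0) = 0, max(5.84, 0) = 5.84, max(19.28, 0) = 19.28
Node uu (S = 79.35): continuation = 1/1.02·[0.6286·0.0000 + 0.3714·0.0000] = 0.0000; exercise value = 0.0000 ≤ continuation, so V_uu = 0.0000
Node ud (S = 55.2): continuation = 1/1.02·[0.6286·0.0000 + 0.3714·5.8400] = 2.1266; exercise value = 0.0000 ≤ continuation, so V_ud = 2.1266
Node dd (S = 38.4): continuation = 1/1.02·[0.6286·5.8400 + 0.3714·19.2800] = 10.6196; exercise value = 11.6000 > continuation, so V_dd = 11.6000 (exercise)
Node u (S = 69): continuation = 1/1.02·[0.6286·0.0000 + 0.3714·2.1266] = 0.7744; exercise value = 0.0000 ≤ continuation, so V_u = 0.7744
Node d (S = 48): continuation = 1/1.02·[0.6286·2.1266 + 0.3714·11.6000] = 5.5346; exercise value = 2.0000 ≤ continuation, so V_d = 5.5346
Node 0 (S = 60): continuation = 1/1.02·[0.6286·0.7744 + 0.3714·5.5346] = 2.4926; exercise value = 0.0000 ≤ continuation, so V_0 = 2.4926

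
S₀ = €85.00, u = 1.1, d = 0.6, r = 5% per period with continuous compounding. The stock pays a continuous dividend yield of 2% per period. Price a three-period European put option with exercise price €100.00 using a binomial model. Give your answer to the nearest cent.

Per-period risk-free factor R = e^0.05 = 1.0513; dividend-adjusted growth = e^(0.05−0.02) = 1.0305.
Risk-neutral probability p = (1.0305 − 0.6)/(1.1 − 0.6) = 0.4305/0.5000 = 0.8609
Terminal stock prices: S_uuu = 113.1, S_uud = 61.71, S_udd = 33.66, S_ddd = 18.36
Terminal payoffs (K − S): max(-13.14, 0) = 0, max(38.29, 0) = 38.29, max(66.34, 0) = 66.34, max(81.64, 0) = 81.64
Node uu (S = 102.9): V_uu = e^(−0.05)·[0.8609·0.0000 + 0.1391·38.2900] = 5.0660
Node ud (S = 56.1): V_ud = e^(−0.05)·[0.8609·38.2900 + 0.1391·66.3400] = 40.1338
Node dd (S = 30.6): V_dd = e^(−0.05)·[0.8609·66.3400 + 0.1391·81.6400] = 65.1289
Node u (S = 93.5): V_u = e^(−0.05)·[0.8609·5.0660 + 0.1391·40.1338] = 9.4587
Node d (S = 51): V_d = e^(−0.05)·[0.8609·40.1338 + 0.1391·65.1289] = 41.4835
Node 0 (S = 85): V_0 = e^(−0.05)·[0.8609·9.4587 + 0.1391·41.4835] = 13.2345

€13.23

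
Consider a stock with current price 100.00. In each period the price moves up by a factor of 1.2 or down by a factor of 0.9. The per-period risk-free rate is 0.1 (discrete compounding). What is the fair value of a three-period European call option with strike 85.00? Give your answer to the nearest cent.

Risk-neutral probability p = (1 + 0.1 − 0.9)/(1.2 − 0.9) = 0.2000/0.3000 = 0.6667
Terminal stock prices: S_uuu = 172.8, S_uud = 129.6, S_udd = 97.2, S_ddd = 72.9
Terminal payoffs (S − K): max(87.8, 0) = 87.8, max(44.6, 0) = 44.6, max(12.2, 0) = 12.2, max(-12.1, 0) = 0
Node uu (S = 144): V_uu = 1/1.1·[0.6667·87.8000 + 0.3333·44.6000] = 66.7273
Node ud (S = 108): V_ud = 1/1.1·[0.6667·44.6000 + 0.3333·12.2000] = 30.7273
Node dd (S = 81): V_dd = 1/1.1·[0.6667·12.2000 + 0.3333·0.0000] = 7.3939
Node u (S = 120): V_u = 1/1.1·[0.6667·66.7273 + 0.3333·30.7273] = 49.7521
Node d (S = 90): V_d = 1/1.1·[0.6667·30.7273 + 0.3333·7.3939] = 20.8632
Node 0 (S = 100): V_0 = 1/1.1·[0.6667·49.7521 + 0.3333·20.8632] = 36.4749

36.47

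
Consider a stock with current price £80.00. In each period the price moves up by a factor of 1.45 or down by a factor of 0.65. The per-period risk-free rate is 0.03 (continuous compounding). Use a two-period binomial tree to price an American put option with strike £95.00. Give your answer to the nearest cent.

Risk-neutral probability p = (e^0.03 − 0.65)/(1.45 − 0.65) = 0.3805/0.8000 = 0.4756
Terminal stock prices: S_uu = 168.2, S_ud = 75.4, S_dd = 33.8
Terminal payoffs (K − S): max(-73.2, 0) = 0, max(19.6, 0) = 19.6, max(61.2, 0) = 61.2
Node u (S = 116): continuation = e^(−0.03)·[0.4756·0.0000 + 0.5244·19.6000] = 9.9751; exercise value = 0.0000 ≤ continuation, so V_u = 9.9751
Node d (S = 52): continuation = e^(−0.03)·[0.4756·19.6000 + 0.5244·61.2000] = 40.1923; exercise value = 43.0000 > continuation, so V_d = 43.0000 (exercise)
Node 0 (S = 80): continuation = e^(−0.03)·[0.4756·9.9751 + 0.5244·43.0000] = 26.4877; exercise value = 15.0000 ≤ continuation, so V_0 = 26.4877

£26.49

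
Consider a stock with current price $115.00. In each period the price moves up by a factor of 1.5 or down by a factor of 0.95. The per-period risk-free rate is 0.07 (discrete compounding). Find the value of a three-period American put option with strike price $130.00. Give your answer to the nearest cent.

$15.16

Risk-neutral probability p = (1 + 0.07 − 0.95)/(1.5 − 0.95) = 0.1200/0.5500 = 0.2182
Terminal stock prices: S_uuu = 388.1, S_uud = 245.8, S_udd = 155.7, S_ddd = 98.6
Terminal payoffs (K − S): max(-258.1, 0) = 0, max(-115.8, 0) = 0, max(-25.68, 0) = 0, max(31.4, 0) = 31.4
Node uu (S = 258.8): continuation = 1/1.07·[0.2182·0.0000 + 0.7818·0.0000] = 0.0000; exercise value = 0.0000 ≤ continuation, so V_uu = 0.0000
Node ud (S = 163.9): continuation = 1/1.07·[0.2182·0.0000 + 0.7818·0.0000] = 0.0000; exercise value = 0.0000 ≤ continuation, so V_ud = 0.0000
Node dd (S = 103.8): continuation = 1/1.07·[0.2182·0.0000 + 0.7818·31.4019] = 22.9444; exercise value = 26.2125 > continuation, so V_dd = 26.2125 (exercise)
Node u (S = 172.5): continuation = 1/1.07·[0.2182·0.0000 + 0.7818·0.0000] = 0.0000; exercise value = 0.0000 ≤ continuation, so V_u = 0.0000
Node d (S = 109.2): continuation = 1/1.07·[0.2182·0.0000 + 0.7818·26.2125] = 19.1527; exercise value = 20.7500 > continuation, so V_d = 20.7500 (exercise)
Node 0 (S = 115): continuation = 1/1.07·[0.2182·0.0000 + 0.7818·20.7500] = 15.1614; exercise value = 15.0000 ≤ continuation, so V_0 = 15.1614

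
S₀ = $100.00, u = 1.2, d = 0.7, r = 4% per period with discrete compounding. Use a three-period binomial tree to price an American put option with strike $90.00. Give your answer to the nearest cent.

$8.09

Risk-neutral probability p = (1 + 0.04 − 0.7)/(1.2 − 0.7) = 0.3400/0.5000 = 0.6800
Terminal stock prices: S_uuu = 172.8, S_uud = 100.8, S_udd = 58.8, S_ddd = 34.3
Terminal payoffs (K − S): max(-82.8, 0) = 0, max(-10.8, 0) = 0, max(31.2, 0) = 31.2, max(55.7, 0) = 55.7
Node uu (S = 144): continuation = 1/1.04·[0.6800·0.0000 + 0.3200·0.0000] = 0.0000; exercise value = 0.0000 ≤ continuation, so V_uu = 0.0000
Node ud (S = 84): continuation = 1/1.04·[0.6800·0.0000 + 0.3200·31.2000] = 9.6000; exercise value = 6.0000 ≤ continuation, so V_ud = 9.6000
Node dd (S = 49): continuation = 1/1.04·[0.6800·31.2000 + 0.3200·55.7000] = 37.5385; exercise value = 41.0000 > continuation, so V_dd = 41.0000 (exercise)
Node u (S = 120): continuation = 1/1.04·[0.6800·0.0000 + 0.3200·9.6000] = 2.9538; exercise value = 0.0000 ≤ continuation, so V_u = 2.9538
Node d (S = 70): continuation = 1/1.04·[0.6800·9.6000 + 0.3200·41.0000] = 18.8923; exercise value = 20.0000 > continuation, so V_d = 20.0000 (exercise)
Node 0 (S = 100): continuation = 1/1.04·[0.6800·2.9538 + 0.3200·20.0000] = 8.0852; exercise value = 0.0000 ≤ continuation, so V_0 = 8.0852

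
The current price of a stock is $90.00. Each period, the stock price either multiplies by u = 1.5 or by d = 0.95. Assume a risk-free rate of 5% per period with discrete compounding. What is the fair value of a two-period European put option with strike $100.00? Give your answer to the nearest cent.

Risk-neutral probability p = (1 + 0.05 − 0.95)/(1.5 − 0.95) = 0.1000/0.5500 = 0.1818
Terminal stock prices: S_uu = 202.5, S_ud = 128.2, S_dd = 81.22
Terminal payoffs (K − S): max(-102.5, 0) = 0, max(-28.25, 0) = 0, max(18.78, 0) = 18.78
Node u (S = 135): V_u = 1/1.05·[0.1818·0.0000 + 0.8182·0.0000] = 0.0000
Node d (S = 85.5): V_d = 1/1.05·[0.1818·0.0000 + 0.8182·18.7750] = 14.6299
Node 0 (S = 90): V_0 = 1/1.05·[0.1818·0.0000 + 0.8182·14.6299] = 11.3999

$11.40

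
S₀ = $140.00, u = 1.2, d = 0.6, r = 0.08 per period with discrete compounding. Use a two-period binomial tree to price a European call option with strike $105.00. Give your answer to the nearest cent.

Risk-neutral probability p = (1 + 0.08 − 0.6)/(1.2 − 0.6) = 0.4800/0.6000 = 0.8000
Terminal stock prices: S_uu = 201.6, S_ud = 100.8, S_dd = 50.4
Terminal payoffs (S − K): max(96.6, 0) = 96.6, max(-4.2, 0) = 0, max(-54.6, 0) = 0
Node u (S = 168): V_u = 1/1.08·[0.8000·96.6000 + 0.2000·0.0000] = 71.5556
Node d (S = 84): V_d = 1/1.08·[0.8000·0.0000 + 0.2000·0.0000] = 0.0000
Node 0 (S = 140): V_0 = 1/1.08·[0.8000·71.5556 + 0.2000·0.0000] = 53.0041

$53.00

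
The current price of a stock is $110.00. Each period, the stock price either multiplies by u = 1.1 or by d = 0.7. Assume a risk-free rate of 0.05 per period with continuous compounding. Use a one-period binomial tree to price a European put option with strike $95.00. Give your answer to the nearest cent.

Risk-neutral probability p = (e^0.05 − 0.7)/(1.1 − 0.7) = 0.3513/0.4000 = 0.8782
Terminal stock prices: S_u = 121, S_d = 77
Terminal payoffs (K − S): max(-26, 0) = 0, max(18, 0) = 18
Node 0 (S = 110): V_0 = e^(−0.05)·[0.8782·0.0000 + 0.1218·18.0000] = 2.0859

$2.09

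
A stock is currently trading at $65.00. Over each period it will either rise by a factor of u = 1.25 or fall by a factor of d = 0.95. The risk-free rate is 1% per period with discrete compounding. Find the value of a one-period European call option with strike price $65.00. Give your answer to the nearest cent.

Risk-neutral probability p = (1 + 0.01 − 0.95)/(1.25 − 0.95) = 0.0600/0.3000 = 0.2000
Terminal stock prices: S_u = 81.25, S_d = 61.75
Terminal payoffs (S − K): max(16.25, 0) = 16.25, max(-3.25, 0) = 0
Node 0 (S = 65): V_0 = 1/1.01·[0.2000·16.2500 + 0.8000·0.0000] = 3.2178

$3.22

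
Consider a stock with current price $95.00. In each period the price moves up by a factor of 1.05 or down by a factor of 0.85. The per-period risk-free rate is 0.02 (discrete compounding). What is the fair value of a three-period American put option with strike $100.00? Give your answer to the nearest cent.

Risk-neutral probability p = (1 + 0.02 − 0.85)/(1.05 − 0.85) = 0.1700/0.2000 = 0.8500
Terminal stock prices: S_uuu = 110, S_uud = 89.03, S_udd = 72.07, S_ddd = 58.34
Terminal payoffs (K − S): max(-9.974, 0) = 0, max(10.97, 0) = 10.97, max(27.93, 0) = 27.93, max(41.66, 0) = 41.66
Node uu (S = 104.7): continuation = 1/1.02·[0.8500·0.0000 + 0.1500·10.9731] = 1.6137; exercise value = 0.0000 ≤ continuation, so V_uu = 1.6137
Node ud (S = 84.79): continuation = 1/1.02·[0.8500·10.9731 + 0.1500·27.9306] = 13.2517; exercise value = 15.2125 > continuation, so V_ud = 15.2125 (exercise)
Node dd (S = 68.64): continuation = 1/1.02·[0.8500·27.9306 + 0.1500·41.6581] = 29.4017; exercise value = 31.3625 > continuation, so V_dd = 31.3625 (exercise)
Node u (S = 99.75): continuation = 1/1.02·[0.8500·1.6137 + 0.1500·15.2125] = 3.5819; exercise value = 0.2500 ≤ continuation, so V_u = 3.5819
Node d (S = 80.75): continuation = 1/1.02·[0.8500·15.2125 + 0.1500·31.3625] = 17.2892; exercise value = 19.2500 > continuation, so V_d = 19.2500 (exercise)
Node 0 (S = 95): continuation = 1/1.02·[0.8500·3.5819 + 0.1500·19.2500] = 5.8158; exercise value = 5.0000 ≤ continuation, so V_0 = 5.8158

$5.82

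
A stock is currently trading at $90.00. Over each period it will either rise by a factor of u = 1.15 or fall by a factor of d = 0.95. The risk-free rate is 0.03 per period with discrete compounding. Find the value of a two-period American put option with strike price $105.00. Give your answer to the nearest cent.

Risk-neutral probability p = (1 + 0.03 − 0.95)/(1.15 − 0.95) = 0.0800/0.2000 = 0.4000
Terminal stock prices: S_uu = 119, S_ud = 98.32, S_dd = 81.22
Terminal payoffs (K − S): max(-14.02, 0) = 0, max(6.675, 0) = 6.675, max(23.78, 0) = 23.78
Node u (S = 103.5): continuation = 1/1.03·[0.4000·0.0000 + 0.6000·6.6750] = 3.8883; exercise value = 1.5000 ≤ continuation, so V_u = 3.8883
Node d (S = 85.5): continuation = 1/1.03·[0.4000·6.6750 + 0.6000·23.7750] = 16.4417; exercise value = 19.5000 > continuation, so V_d = 19.5000 (exercise)
Node 0 (S = 90): continuation = 1/1.03·[0.4000·3.8883 + 0.6000·19.5000] = 12.8693; exercise value = 15.0000 > continuation, so V_0 = 15.0000 (exercise)

$15.00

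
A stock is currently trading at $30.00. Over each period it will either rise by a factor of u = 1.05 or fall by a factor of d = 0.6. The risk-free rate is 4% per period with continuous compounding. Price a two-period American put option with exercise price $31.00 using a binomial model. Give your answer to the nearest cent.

$1.00

Risk-neutral probability p = (e^0.04 − 0.6)/(1.05 − 0.6) = 0.4408/0.4500 = 0.9796
Terminal stock prices: S_uu = 33.08, S_ud = 18.9, S_dd = 10.8
Terminal payoffs (K − S): max(-2.075, 0) = 0, max(12.1, 0) = 12.1, max(20.2, 0) = 20.2
Node u (S = 31.5): continuation = e^(−0.04)·[0.9796·0.0000 + 0.0204·12.1000] = 0.2374; exercise value = 0.0000 ≤ continuation, so V_u = 0.2374
Node d (S = 18): continuation = e^(−0.04)·[0.9796·12.1000 + 0.0204·20.2000] = 11.7845; exercise value = 13.0000 > continuation, so V_d = 13.0000 (exercise)
Node 0 (S = 30): continuation = e^(−0.04)·[0.9796·0.2374 + 0.0204·13.0000] = 0.4785; exercise value = 1.0000 > continuation, so V_0 = 1.0000 (exercise)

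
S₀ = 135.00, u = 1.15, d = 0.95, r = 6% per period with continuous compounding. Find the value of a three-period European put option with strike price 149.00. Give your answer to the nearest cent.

Risk-neutral probability p = (e^0.06 − 0.95)/(1.15 − 0.95) = 0.1118/0.2000 = 0.5592
Terminal stock prices: S_uuu = 205.3, S_uud = 169.6, S_udd = 140.1, S_ddd = 115.7
Terminal payoffs (K − S): max(-56.32, 0) = 0, max(-20.61, 0) = 0, max(8.887, 0) = 8.887, max(33.25, 0) = 33.25
Node uu (S = 178.5): V_uu = e^(−0.06)·[0.5592·0.0000 + 0.4408·0.0000] = 0.0000
Node ud (S = 147.5): V_ud = e^(−0.06)·[0.5592·0.0000 + 0.4408·8.8869] = 3.6894
Node dd (S = 121.8): V_dd = e^(−0.06)·[0.5592·8.8869 + 0.4408·33.2544] = 18.4854
Node u (S = 155.2): V_u = e^(−0.06)·[0.5592·0.0000 + 0.4408·3.6894] = 1.5316
Node d (S = 128.2): V_d = e^(−0.06)·[0.5592·3.6894 + 0.4408·18.4854] = 9.6170
Node 0 (S = 135): V_0 = e^(−0.06)·[0.5592·1.5316 + 0.4408·9.6170] = 4.7991

4.80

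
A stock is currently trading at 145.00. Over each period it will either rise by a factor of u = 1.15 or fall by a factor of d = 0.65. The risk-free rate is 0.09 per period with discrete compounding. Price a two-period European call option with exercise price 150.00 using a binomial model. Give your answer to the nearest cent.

27.22

Risk-neutral probability p = (1 + 0.09 − 0.65)/(1.15 − 0.65) = 0.4400/0.5000 = 0.8800
Terminal stock prices: S_uu = 191.8, S_ud = 108.4, S_dd = 61.26
Terminal payoffs (S − K): max(41.76, 0) = 41.76, max(-41.61, 0) = 0, max(-88.74, 0) = 0
Node u (S = 166.8): V_u = 1/1.09·[0.8800·41.7625 + 0.1200·0.0000] = 33.7165
Node d (S = 94.25): V_d = 1/1.09·[0.8800·0.0000 + 0.1200·0.0000] = 0.0000
Node 0 (S = 145): V_0 = 1/1.09·[0.8800·33.7165 + 0.1200·0.0000] = 27.2207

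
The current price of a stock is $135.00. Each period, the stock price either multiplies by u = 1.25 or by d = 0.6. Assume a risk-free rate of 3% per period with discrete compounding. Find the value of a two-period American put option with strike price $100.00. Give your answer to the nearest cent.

$6.24

Risk-neutral probability p = (1 + 0.03 − 0.6)/(1.25 − 0.6) = 0.4300/0.6500 = 0.6615
Terminal stock prices: S_uu = 210.9, S_ud = 101.2, S_dd = 48.6
Terminal payoffs (K − S): max(-110.9, 0) = 0, max(-1.25, 0) = 0, max(51.4, 0) = 51.4
Node u (S = 168.8): continuation = 1/1.03·[0.6615·0.0000 + 0.3385·0.0000] = 0.0000; exercise value = 0.0000 ≤ continuation, so V_u = 0.0000
Node d (S = 81): continuation = 1/1.03·[0.6615·0.0000 + 0.3385·51.4000] = 16.8902; exercise value = 19.0000 > continuation, so V_d = 19.0000 (exercise)
Node 0 (S = 135): continuation = 1/1.03·[0.6615·0.0000 + 0.3385·19.0000] = 6.2435; exercise value = 0.0000 ≤ continuation, so V_0 = 6.2435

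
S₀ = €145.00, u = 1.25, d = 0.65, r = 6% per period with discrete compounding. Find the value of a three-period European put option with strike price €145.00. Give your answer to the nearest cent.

€14.61

Risk-neutral probability p = (1 + 0.06 − 0.65)/(1.25 − 0.65) = 0.4100/0.6000 = 0.6833
Terminal stock prices: S_uuu = 283.2, S_uud = 147.3, S_udd = 76.58, S_ddd = 39.82
Terminal payoffs (K − S): max(-138.2, 0) = 0, max(-2.266, 0) = 0, max(68.42, 0) = 68.42, max(105.2, 0) = 105.2
Node uu (S = 226.6): V_uu = 1/1.06·[0.6833·0.0000 + 0.3167·0.0000] = 0.0000
Node ud (S = 117.8): V_ud = 1/1.06·[0.6833·0.0000 + 0.3167·68.4219] = 20.4405
Node dd (S = 61.26): V_dd = 1/1.06·[0.6833·68.4219 + 0.3167·105.1794] = 75.5300
Node u (S = 181.2): V_u = 1/1.06·[0.6833·0.0000 + 0.3167·20.4405] = 6.1064
Node d (S = 94.25): V_d = 1/1.06·[0.6833·20.4405 + 0.3167·75.5300] = 35.7410
Node 0 (S = 145): V_0 = 1/1.06·[0.6833·6.1064 + 0.3167·35.7410] = 14.6139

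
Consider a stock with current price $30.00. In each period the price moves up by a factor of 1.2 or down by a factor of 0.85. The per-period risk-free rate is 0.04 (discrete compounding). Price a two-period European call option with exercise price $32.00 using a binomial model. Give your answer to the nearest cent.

$3.05

Risk-neutral probability p = (1 + 0.04 − 0.85)/(1.2 − 0.85) = 0.1900/0.3500 = 0.5429
Terminal stock prices: S_uu = 43.2, S_ud = 30.6, S_dd = 21.67
Terminal payoffs (S − K): max(11.2, 0) = 11.2, max(-1.4, 0) = 0, max(-10.33, 0) = 0
Node u (S = 36): V_u = 1/1.04·[0.5429·11.2000 + 0.4571·0.0000] = 5.8462
Node d (S = 25.5): V_d = 1/1.04·[0.5429·0.0000 + 0.4571·0.0000] = 0.0000
Node 0 (S = 30): V_0 = 1/1.04·[0.5429·5.8462 + 0.4571·0.0000] = 3.0516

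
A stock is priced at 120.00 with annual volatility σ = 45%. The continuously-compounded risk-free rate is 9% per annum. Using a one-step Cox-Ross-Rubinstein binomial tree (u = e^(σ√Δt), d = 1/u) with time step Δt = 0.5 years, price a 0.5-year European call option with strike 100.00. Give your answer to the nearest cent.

CRR parameters: u = e^(σ√Δt) = e^(0.45·√0.5) = 1.3746, d = 1/u = 0.7275
Per-period rate: rΔt = 0.09·0.5 = 0.045, so R = e^0.045 = 1.0460
Risk-neutral probability p = (e^0.045 − 0.7275)/(1.3746 − 0.7275) = 0.3186/0.6472 = 0.4922
Terminal stock prices: S_u = 165, S_d = 87.3
Terminal payoffs (S − K): max(64.96, 0) = 64.96, max(-12.7, 0) = 0
Node 0 (S = 120): V_0 = e^(−0.045)·[0.4922·64.9578 + 0.5078·0.0000] = 30.5675

30.57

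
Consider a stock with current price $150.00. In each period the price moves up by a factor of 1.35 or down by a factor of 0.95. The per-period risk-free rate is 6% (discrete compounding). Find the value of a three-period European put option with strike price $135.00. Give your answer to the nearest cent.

Risk-neutral probability p = (1 + 0.06 − 0.95)/(1.35 − 0.95) = 0.1100/0.4000 = 0.2750
Terminal stock prices: S_uuu = 369.1, S_uud = 259.7, S_udd = 182.8, S_ddd = 128.6
Terminal payoffs (K − S): max(-234.1, 0) = 0, max(-124.7, 0) = 0, max(-47.76, 0) = 0, max(6.394, 0) = 6.394
Node uu (S = 273.4): V_uu = 1/1.06·[0.2750·0.0000 + 0.7250·0.0000] = 0.0000
Node ud (S = 192.4): V_ud = 1/1.06·[0.2750·0.0000 + 0.7250·0.0000] = 0.0000
Node dd (S = 135.4): V_dd = 1/1.06·[0.2750·0.0000 + 0.7250·6.3938] = 4.3731
Node u (S = 202.5): V_u = 1/1.06·[0.2750·0.0000 + 0.7250·0.0000] = 0.0000
Node d (S = 142.5): V_d = 1/1.06·[0.2750·0.0000 + 0.7250·4.3731] = 2.9910
Node 0 (S = 150): V_0 = 1/1.06·[0.2750·0.0000 + 0.7250·2.9910] = 2.0457

$2.05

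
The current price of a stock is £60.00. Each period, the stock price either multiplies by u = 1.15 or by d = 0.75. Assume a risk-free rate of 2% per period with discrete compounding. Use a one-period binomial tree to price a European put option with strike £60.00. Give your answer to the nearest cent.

Risk-neutral probability p = (1 + 0.02 − 0.75)/(1.15 − 0.75) = 0.2700/0.4000 = 0.6750
Terminal stock prices: S_u = 69, S_d = 45
Terminal payoffs (K − S): max(-9, 0) = 0, max(15, 0) = 15
Node 0 (S = 60): V_0 = 1/1.02·[0.6750·0.0000 + 0.3250·15.0000] = 4.7794

£4.78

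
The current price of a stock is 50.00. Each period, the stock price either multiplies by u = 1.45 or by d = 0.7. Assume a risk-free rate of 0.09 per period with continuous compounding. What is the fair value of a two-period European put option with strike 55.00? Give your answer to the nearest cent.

Risk-neutral probability p = (e^0.09 − 0.7)/(1.45 − 0.7) = 0.3942/0.7500 = 0.5256
Terminal stock prices: S_uu = 105.1, S_ud = 50.75, S_dd = 24.5
Terminal payoffs (K − S): max(-50.12, 0) = 0, max(4.25, 0) = 4.25, max(30.5, 0) = 30.5
Node u (S = 72.5): V_u = e^(−0.09)·[0.5256·0.0000 + 0.4744·4.2500] = 1.8428
Node d (S = 35): V_d = e^(−0.09)·[0.5256·4.2500 + 0.4744·30.5000] = 15.2662
Node 0 (S = 50): V_0 = e^(−0.09)·[0.5256·1.8428 + 0.4744·15.2662] = 7.5046

7.50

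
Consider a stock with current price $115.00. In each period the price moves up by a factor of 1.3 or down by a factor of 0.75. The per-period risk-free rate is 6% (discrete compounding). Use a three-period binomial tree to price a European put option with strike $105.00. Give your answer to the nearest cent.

Risk-neutral probability p = (1 + 0.06 − 0.75)/(1.3 − 0.75) = 0.3100/0.5500 = 0.5636
Terminal stock prices: S_uuu = 252.7, S_uud = 145.8, S_udd = 84.09, S_ddd = 48.52
Terminal payoffs (K − S): max(-147.7, 0) = 0, max(-40.76, 0) = 0, max(20.91, 0) = 20.91, max(56.48, 0) = 56.48
Node uu (S = 194.4): V_uu = 1/1.06·[0.5636·0.0000 + 0.4364·0.0000] = 0.0000
Node ud (S = 112.1): V_ud = 1/1.06·[0.5636·0.0000 + 0.4364·20.9062] = 8.6063
Node dd (S = 64.69): V_dd = 1/1.06·[0.5636·20.9062 + 0.4364·56.4844] = 34.3691
Node u (S = 149.5): V_u = 1/1.06·[0.5636·0.0000 + 0.4364·8.6063] = 3.5429
Node d (S = 86.25): V_d = 1/1.06·[0.5636·8.6063 + 0.4364·34.3691] = 18.7248
Node 0 (S = 115): V_0 = 1/1.06·[0.5636·3.5429 + 0.4364·18.7248] = 9.5922

$9.59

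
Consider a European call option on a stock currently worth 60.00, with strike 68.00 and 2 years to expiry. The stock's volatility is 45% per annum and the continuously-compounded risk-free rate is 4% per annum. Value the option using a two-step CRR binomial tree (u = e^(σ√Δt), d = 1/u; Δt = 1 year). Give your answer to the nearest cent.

13.79

CRR parameters: u = e^(σ√Δt) = e^(0.45·√1) = 1.5683, d = 1/u = 0.6376
Per-period rate: rΔt = 0.04·1 = 0.04, so R = e^0.04 = 1.0408
Risk-neutral probability p = (e^0.04 − 0.6376)/(1.5683 − 0.6376) = 0.4032/0.9307 = 0.4332
Terminal stock prices: S_uu = 147.6, S_ud = 60, S_dd = 24.39
Terminal payoffs (S − K): max(79.58, 0) = 79.58, max(-8, 0) = 0, max(-43.61, 0) = 0
Node u (S = 94.1): V_u = e^(−0.04)·[0.4332·79.5762 + 0.5668·0.0000] = 33.1216
Node d (S = 38.26): V_d = e^(−0.04)·[0.4332·0.0000 + 0.5668·0.0000] = 0.0000
Node 0 (S = 60): V_0 = e^(−0.04)·[0.4332·33.1216 + 0.5668·0.0000] = 13.7860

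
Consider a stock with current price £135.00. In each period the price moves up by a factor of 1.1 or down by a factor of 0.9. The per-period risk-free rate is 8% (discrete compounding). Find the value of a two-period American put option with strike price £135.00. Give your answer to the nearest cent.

Risk-neutral probability p = (1 + 0.08 − 0.9)/(1.1 − 0.9) = 0.1800/0.2000 = 0.9000
Terminal stock prices: S_uu = 163.4, S_ud = 133.7, S_dd = 109.4
Terminal payoffs (K − S): max(-28.35, 0) = 0, max(1.35, 0) = 1.35, max(25.65, 0) = 25.65
Node u (S = 148.5): continuation = 1/1.08·[0.9000·0.0000 + 0.1000·1.3500] = 0.1250; exercise value = 0.0000 ≤ continuation, so V_u = 0.1250
Node d (S = 121.5): continuation = 1/1.08·[0.9000·1.3500 + 0.1000·25.6500] = 3.5000; exercise value = 13.5000 > continuation, so V_d = 13.5000 (exercise)
Node 0 (S = 135): continuation = 1/1.08·[0.9000·0.1250 + 0.1000·13.5000] = 1.3542; exercise value = 0.0000 ≤ continuation, so V_0 = 1.3542

£1.35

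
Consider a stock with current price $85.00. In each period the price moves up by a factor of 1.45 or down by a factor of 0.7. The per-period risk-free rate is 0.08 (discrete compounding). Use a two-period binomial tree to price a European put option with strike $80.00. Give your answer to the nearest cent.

$8.00

Risk-neutral probability p = (1 + 0.08 − 0.7)/(1.45 − 0.7) = 0.3800/0.7500 = 0.5067
Terminal stock prices: S_uu = 178.7, S_ud = 86.27, S_dd = 41.65
Terminal payoffs (K − S): max(-98.71, 0) = 0, max(-6.275, 0) = 0, max(38.35, 0) = 38.35
Node u (S = 123.2): V_u = 1/1.08·[0.5067·0.0000 + 0.4933·0.0000] = 0.0000
Node d (S = 59.5): V_d = 1/1.08·[0.5067·0.0000 + 0.4933·38.3500] = 17.5179
Node 0 (S = 85): V_0 = 1/1.08·[0.5067·0.0000 + 0.4933·17.5179] = 8.0020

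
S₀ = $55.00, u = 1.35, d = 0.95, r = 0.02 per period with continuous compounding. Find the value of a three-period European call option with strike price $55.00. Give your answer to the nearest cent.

$7.34

Risk-neutral probability p = (e^0.02 − 0.95)/(1.35 − 0.95) = 0.0702/0.4000 = 0.1755
Terminal stock prices: S_uuu = 135.3, S_uud = 95.23, S_udd = 67.01, S_ddd = 47.16
Terminal payoffs (S − K): max(80.32, 0) = 80.32, max(40.23, 0) = 40.23, max(12.01, 0) = 12.01, max(-7.844, 0) = 0
Node uu (S = 100.2): V_uu = e^(−0.02)·[0.1755·80.3206 + 0.8245·40.2256] = 46.3266
Node ud (S = 70.54): V_ud = e^(−0.02)·[0.1755·40.2256 + 0.8245·12.0106] = 16.6266
Node dd (S = 49.64): V_dd = e^(−0.02)·[0.1755·12.0106 + 0.8245·0.0000] = 2.0662
Node u (S = 74.25): V_u = e^(−0.02)·[0.1755·46.3266 + 0.8245·16.6266] = 21.4066
Node d (S = 52.25): V_d = e^(−0.02)·[0.1755·16.6266 + 0.8245·2.0662] = 4.5301
Node 0 (S = 55): V_0 = e^(−0.02)·[0.1755·21.4066 + 0.8245·4.5301] = 7.3436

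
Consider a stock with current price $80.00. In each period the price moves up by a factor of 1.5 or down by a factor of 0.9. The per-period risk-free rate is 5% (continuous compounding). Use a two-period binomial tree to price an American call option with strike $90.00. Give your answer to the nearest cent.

$11.32

Risk-neutral probability p = (e^0.05 − 0.9)/(1.5 − 0.9) = 0.1513/0.6000 = 0.2521
Terminal stock prices: S_uu = 180, S_ud = 108, S_dd = 64.8
Terminal payoffs (S − K): max(90, 0) = 90, max(18, 0) = 18, max(-25.2, 0) = 0
Node u (S = 120): continuation = e^(−0.05)·[0.2521·90.0000 + 0.7479·18.0000] = 34.3894; exercise value = 30.0000 ≤ continuation, so V_u = 34.3894
Node d (S = 72): continuation = e^(−0.05)·[0.2521·18.0000 + 0.7479·0.0000] = 4.3168; exercise value = 0.0000 ≤ continuation, so V_d = 4.3168
Node 0 (S = 80): continuation = e^(−0.05)·[0.2521·34.3894 + 0.7479·4.3168] = 11.3183; exercise value = 0.0000 ≤ continuation, so V_0 = 11.3183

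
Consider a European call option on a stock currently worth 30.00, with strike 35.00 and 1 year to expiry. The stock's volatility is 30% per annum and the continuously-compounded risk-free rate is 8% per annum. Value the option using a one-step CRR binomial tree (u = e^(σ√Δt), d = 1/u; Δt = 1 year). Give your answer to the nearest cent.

2.85

CRR parameters: u = e^(σ√Δt) = e^(0.3·√1) = 1.3499, d = 1/u = 0.7408
Per-period rate: rΔt = 0.08·1 = 0.08, so R = e^0.08 = 1.0833
Risk-neutral probability p = (e^0.08 − 0.7408)/(1.3499 − 0.7408) = 0.3425/0.6090 = 0.5623
Terminal stock prices: S_u = 40.5, S_d = 22.22
Terminal payoffs (S − K): max(5.496, 0) = 5.496, max(-12.78, 0) = 0
Node 0 (S = 30): V_0 = e^(−0.08)·[0.5623·5.4958 + 0.4377·0.0000] = 2.8527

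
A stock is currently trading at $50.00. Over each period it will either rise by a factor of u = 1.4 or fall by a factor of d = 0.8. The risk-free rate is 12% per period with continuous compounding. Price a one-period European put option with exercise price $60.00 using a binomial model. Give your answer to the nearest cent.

Risk-neutral probability p = (e^0.12 − 0.8)/(1.4 − 0.8) = 0.3275/0.6000 = 0.5458
Terminal stock prices: S_u = 70, S_d = 40
Terminal payoffs (K − S): max(-10, 0) = 0, max(20, 0) = 20
Node 0 (S = 50): V_0 = e^(−0.12)·[0.5458·0.0000 + 0.4542·20.0000] = 8.0563

$8.06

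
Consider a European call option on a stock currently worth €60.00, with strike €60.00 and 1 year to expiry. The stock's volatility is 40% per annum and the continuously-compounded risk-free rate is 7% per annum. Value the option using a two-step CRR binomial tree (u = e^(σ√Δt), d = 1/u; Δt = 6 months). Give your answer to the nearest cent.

CRR parameters: u = e^(σ√Δt) = e^(0.4·√0.5) = 1.3269, d = 1/u = 0.7536
Per-period rate: rΔt = 0.07·0.5 = 0.035, so R = e^0.035 = 1.0356
Risk-neutral probability p = (e^0.035 − 0.7536)/(1.3269 − 0.7536) = 0.2820/0.5733 = 0.4919
Terminal stock prices: S_uu = 105.6, S_ud = 60, S_dd = 34.08
Terminal payoffs (S − K): max(45.64, 0) = 45.64, max(0, 0) = 0, max(-25.92, 0) = 0
Node u (S = 79.61): V_u = e^(−0.035)·[0.4919·45.6392 + 0.5081·0.0000] = 21.6775
Node d (S = 45.22): V_d = e^(−0.035)·[0.4919·0.0000 + 0.5081·0.0000] = 0.0000
Node 0 (S = 60): V_0 = e^(−0.035)·[0.4919·21.6775 + 0.5081·0.0000] = 10.2962

€10.30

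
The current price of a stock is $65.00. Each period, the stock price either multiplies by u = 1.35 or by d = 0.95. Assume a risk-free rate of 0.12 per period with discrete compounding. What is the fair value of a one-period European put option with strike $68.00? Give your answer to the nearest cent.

Risk-neutral probability p = (1 + 0.12 − 0.95)/(1.35 − 0.95) = 0.1700/0.4000 = 0.4250
Terminal stock prices: S_u = 87.75, S_d = 61.75
Terminal payoffs (K − S): max(-19.75, 0) = 0, max(6.25, 0) = 6.25
Node 0 (S = 65): V_0 = 1/1.12·[0.4250·0.0000 + 0.5750·6.2500] = 3.2087

$3.21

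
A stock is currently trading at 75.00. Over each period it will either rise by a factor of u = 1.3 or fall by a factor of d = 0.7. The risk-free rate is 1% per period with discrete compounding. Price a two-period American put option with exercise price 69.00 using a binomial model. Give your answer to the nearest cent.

8.08

Risk-neutral probability p = (1 + 0.01 − 0.7)/(1.3 − 0.7) = 0.3100/0.6000 = 0.5167
Terminal stock prices: S_uu = 126.8, S_ud = 68.25, S_dd = 36.75
Terminal payoffs (K − S): max(-57.75, 0) = 0, max(0.75, 0) = 0.75, max(32.25, 0) = 32.25
Node u (S = 97.5): continuation = 1/1.01·[0.5167·0.0000 + 0.4833·0.7500] = 0.3589; exercise value = 0.0000 ≤ continuation, so V_u = 0.3589
Node d (S = 52.5): continuation = 1/1.01·[0.5167·0.7500 + 0.4833·32.2500] = 15.8168; exercise value = 16.5000 > continuation, so V_d = 16.5000 (exercise)
Node 0 (S = 75): continuation = 1/1.01·[0.5167·0.3589 + 0.4833·16.5000] = 8.0796; exercise value = 0.0000 ≤ continuation, so V_0 = 8.0796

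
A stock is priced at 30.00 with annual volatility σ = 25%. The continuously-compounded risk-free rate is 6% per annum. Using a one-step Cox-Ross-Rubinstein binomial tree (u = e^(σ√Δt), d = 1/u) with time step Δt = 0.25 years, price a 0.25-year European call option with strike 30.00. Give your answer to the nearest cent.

CRR parameters: u = e^(σ√Δt) = e^(0.25·√0.25) = 1.1331, d = 1/u = 0.8825
Per-period rate: rΔt = 0.06·0.25 = 0.015, so R = e^0.015 = 1.0151
Risk-neutral probability p = (e^0.015 − 0.8825)/(1.1331 − 0.8825) = 0.1326/0.2507 = 0.5291
Terminal stock prices: S_u = 33.99, S_d = 26.47
Terminal payoffs (S − K): max(3.994, 0) = 3.994, max(-3.525, 0) = 0
Node 0 (S = 30): V_0 = e^(−0.015)·[0.5291·3.9945 + 0.4709·0.0000] = 2.0819

2.08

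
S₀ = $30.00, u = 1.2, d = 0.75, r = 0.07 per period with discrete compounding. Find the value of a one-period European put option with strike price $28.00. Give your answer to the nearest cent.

$1.48

Risk-neutral probability p = (1 + 0.07 − 0.75)/(1.2 − 0.75) = 0.3200/0.4500 = 0.7111
Terminal stock prices: S_u = 36, S_d = 22.5
Terminal payoffs (K − S): max(-8, 0) = 0, max(5.5, 0) = 5.5
Node 0 (S = 30): V_0 = 1/1.07·[0.7111·0.0000 + 0.2889·5.5000] = 1.4849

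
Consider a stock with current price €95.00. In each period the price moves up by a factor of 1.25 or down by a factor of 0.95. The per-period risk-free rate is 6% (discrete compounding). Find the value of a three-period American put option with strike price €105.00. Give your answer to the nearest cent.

€10.00

Risk-neutral probability p = (1 + 0.06 − 0.95)/(1.25 − 0.95) = 0.1100/0.3000 = 0.3667
Terminal stock prices: S_uuu = 185.5, S_uud = 141, S_udd = 107.2, S_ddd = 81.45
Terminal payoffs (K − S): max(-80.55, 0) = 0, max(-36.02, 0) = 0, max(-2.172, 0) = 0, max(23.55, 0) = 23.55
Node uu (S = 148.4): continuation = 1/1.06·[0.3667·0.0000 + 0.6333·0.0000] = 0.0000; exercise value = 0.0000 ≤ continuation, so V_uu = 0.0000
Node ud (S = 112.8): continuation = 1/1.06·[0.3667·0.0000 + 0.6333·0.0000] = 0.0000; exercise value = 0.0000 ≤ continuation, so V_ud = 0.0000
Node dd (S = 85.74): continuation = 1/1.06·[0.3667·0.0000 + 0.6333·23.5494] = 14.0704; exercise value = 19.2625 > continuation, so V_dd = 19.2625 (exercise)
Node u (S = 118.8): continuation = 1/1.06·[0.3667·0.0000 + 0.6333·0.0000] = 0.0000; exercise value = 0.0000 ≤ continuation, so V_u = 0.0000
Node d (S = 90.25): continuation = 1/1.06·[0.3667·0.0000 + 0.6333·19.2625] = 11.5090; exercise value = 14.7500 > continuation, so V_d = 14.7500 (exercise)
Node 0 (S = 95): continuation = 1/1.06·[0.3667·0.0000 + 0.6333·14.7500] = 8.8129; exercise value = 10.0000 > continuation, so V_0 = 10.0000 (exercise)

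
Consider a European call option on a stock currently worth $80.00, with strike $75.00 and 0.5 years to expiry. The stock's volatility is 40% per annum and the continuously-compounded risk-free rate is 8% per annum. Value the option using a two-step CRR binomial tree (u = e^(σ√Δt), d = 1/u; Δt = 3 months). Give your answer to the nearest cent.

CRR parameters: u = e^(σ√Δt) = e^(0.4·√0.25) = 1.2214, d = 1/u = 0.8187
Per-period rate: rΔt = 0.08·0.25 = 0.02, so R = e^0.02 = 1.0202
Risk-neutral probability p = (e^0.02 − 0.8187)/(1.2214 − 0.8187) = 0.2015/0.4027 = 0.5003
Terminal stock prices: S_uu = 119.3, S_ud = 80, S_dd = 53.63
Terminal payoffs (S − K): max(44.35, 0) = 44.35, max(5, 0) = 5, max(-21.37, 0) = 0
Node u (S = 97.71): V_u = e^(−0.02)·[0.5003·44.3460 + 0.4997·5.0000] = 24.1973
Node d (S = 65.5): V_d = e^(−0.02)·[0.5003·5.0000 + 0.4997·0.0000] = 2.4521
Node 0 (S = 80): V_0 = e^(−0.02)·[0.5003·24.1973 + 0.4997·2.4521] = 13.0680

$13.07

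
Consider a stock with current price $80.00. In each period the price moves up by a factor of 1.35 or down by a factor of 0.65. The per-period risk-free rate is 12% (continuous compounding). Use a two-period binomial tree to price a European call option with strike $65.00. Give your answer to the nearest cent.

$31.35

Risk-neutral probability p = (e^0.12 − 0.65)/(1.35 − 0.65) = 0.4775/0.7000 = 0.6821
Terminal stock prices: S_uu = 145.8, S_ud = 70.2, S_dd = 33.8
Terminal payoffs (S − K): max(80.8, 0) = 80.8, max(5.2, 0) = 5.2, max(-31.2, 0) = 0
Node u (S = 108): V_u = e^(−0.12)·[0.6821·80.8000 + 0.3179·5.2000] = 50.3502
Node d (S = 52): V_d = e^(−0.12)·[0.6821·5.2000 + 0.3179·0.0000] = 3.1460
Node 0 (S = 80): V_0 = e^(−0.12)·[0.6821·50.3502 + 0.3179·3.1460] = 31.3489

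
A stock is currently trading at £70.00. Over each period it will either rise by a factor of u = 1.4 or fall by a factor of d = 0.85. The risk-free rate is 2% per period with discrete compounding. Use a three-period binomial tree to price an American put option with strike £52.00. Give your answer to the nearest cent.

Risk-neutral probability p = (1 + 0.02 − 0.85)/(1.4 − 0.85) = 0.1700/0.5500 = 0.3091
Terminal stock prices: S_uuu = 192.1, S_uud = 116.6, S_udd = 70.8, S_ddd = 42.99
Terminal payoffs (K − S): max(-140.1, 0) = 0, max(-64.62, 0) = 0, max(-18.8, 0) = 0, max(9.011, 0) = 9.011
Node uu (S = 137.2): continuation = 1/1.02·[0.3091·0.0000 + 0.6909·0.0000] = 0.0000; exercise value = 0.0000 ≤ continuation, so V_uu = 0.0000
Node ud (S = 83.3): continuation = 1/1.02·[0.3091·0.0000 + 0.6909·0.0000] = 0.0000; exercise value = 0.0000 ≤ continuation, so V_ud = 0.0000
Node dd (S = 50.57): continuation = 1/1.02·[0.3091·0.0000 + 0.6909·9.0113] = 6.1039; exercise value = 1.4250 ≤ continuation, so V_dd = 6.1039
Node u (S = 98): continuation = 1/1.02·[0.3091·0.0000 + 0.6909·0.0000] = 0.0000; exercise value = 0.0000 ≤ continuation, so V_u = 0.0000
Node d (S = 59.5): continuation = 1/1.02·[0.3091·0.0000 + 0.6909·6.1039] = 4.1345; exercise value = 0.0000 ≤ continuation, so V_d = 4.1345
Node 0 (S = 70): continuation = 1/1.02·[0.3091·0.0000 + 0.6909·4.1345] = 2.8006; exercise value = 0.0000 ≤ continuation, so V_0 = 2.8006

£2.80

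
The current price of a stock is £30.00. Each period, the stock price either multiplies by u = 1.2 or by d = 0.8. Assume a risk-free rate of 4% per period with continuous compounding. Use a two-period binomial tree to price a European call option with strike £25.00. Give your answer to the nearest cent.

£7.77

Risk-neutral probability p = (e^0.04 − 0.8)/(1.2 − 0.8) = 0.2408/0.4000 = 0.6020
Terminal stock prices: S_uu = 43.2, S_ud = 28.8, S_dd = 19.2
Terminal payoffs (S − K): max(18.2, 0) = 18.2, max(3.8, 0) = 3.8, max(-5.8, 0) = 0
Node u (S = 36): V_u = e^(−0.04)·[0.6020·18.2000 + 0.3980·3.8000] = 11.9803
Node d (S = 24): V_d = e^(−0.04)·[0.6020·3.8000 + 0.3980·0.0000] = 2.1980
Node 0 (S = 30): V_0 = e^(−0.04)·[0.6020·11.9803 + 0.3980·2.1980] = 7.7701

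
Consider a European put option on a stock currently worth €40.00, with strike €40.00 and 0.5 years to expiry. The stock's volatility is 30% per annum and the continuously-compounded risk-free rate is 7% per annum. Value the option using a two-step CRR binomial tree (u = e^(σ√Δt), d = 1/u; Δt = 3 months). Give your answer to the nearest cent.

CRR parameters: u = e^(σ√Δt) = e^(0.3·√0.25) = 1.1618, d = 1/u = 0.8607
Per-period rate: rΔt = 0.07·0.25 = 0.0175, so R = e^0.0175 = 1.0177
Risk-neutral probability p = (e^0.0175 − 0.8607)/(1.1618 − 0.8607) = 0.1569/0.3011 = 0.5212
Terminal stock prices: S_uu = 53.99, S_ud = 40, S_dd = 29.63
Terminal payoffs (K − S): max(-13.99, 0) = 0, max(0, 0) = 0, max(10.37, 0) = 10.37
Node u (S = 46.47): V_u = e^(−0.0175)·[0.5212·0.0000 + 0.4788·0.0000] = 0.0000
Node d (S = 34.43): V_d = e^(−0.0175)·[0.5212·0.0000 + 0.4788·10.3673] = 4.8778
Node 0 (S = 40): V_0 = e^(−0.0175)·[0.5212·0.0000 + 0.4788·4.8778] = 2.2950

€2.29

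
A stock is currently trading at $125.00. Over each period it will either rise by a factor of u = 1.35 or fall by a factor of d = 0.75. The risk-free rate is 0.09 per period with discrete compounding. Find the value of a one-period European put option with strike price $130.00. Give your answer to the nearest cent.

Risk-neutral probability p = (1 + 0.09 − 0.75)/(1.35 − 0.75) = 0.3400/0.6000 = 0.5667
Terminal stock prices: S_u = 168.8, S_d = 93.75
Terminal payoffs (K − S): max(-38.75, 0) = 0, max(36.25, 0) = 36.25
Node 0 (S = 125): V_0 = 1/1.09·[0.5667·0.0000 + 0.4333·36.2500] = 14.4113

$14.41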